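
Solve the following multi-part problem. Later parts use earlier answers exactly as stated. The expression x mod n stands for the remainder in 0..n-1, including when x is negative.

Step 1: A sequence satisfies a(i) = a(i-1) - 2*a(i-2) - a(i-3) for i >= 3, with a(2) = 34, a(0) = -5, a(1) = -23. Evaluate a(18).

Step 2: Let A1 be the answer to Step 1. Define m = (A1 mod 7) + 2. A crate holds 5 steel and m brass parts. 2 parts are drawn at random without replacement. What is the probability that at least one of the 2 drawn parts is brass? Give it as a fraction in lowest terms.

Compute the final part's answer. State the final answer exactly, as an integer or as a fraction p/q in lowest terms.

Step 1: a(3) = 1*(34) - 2*(-23) - 1*(-5) = 85; iterating: a(3)=85, a(4)=40, a(5)=-164, a(6)=-329, a(7)=-41, a(8)=781, a(9)=1192, a(10)=-329, a(11)=-3494, a(12)=-4028, a(13)=3289, a(14)=14839, a(15)=12289, a(16)=-20678, a(17)=-60095, a(18)=-31028; answer -31028
Step 2: A1 = -31028; m = 5; total draws C(10,2) = 45; complement C(5,2) = 10; favorable 45 - 10 = 35; P = 7/9; answer 7/9

7/9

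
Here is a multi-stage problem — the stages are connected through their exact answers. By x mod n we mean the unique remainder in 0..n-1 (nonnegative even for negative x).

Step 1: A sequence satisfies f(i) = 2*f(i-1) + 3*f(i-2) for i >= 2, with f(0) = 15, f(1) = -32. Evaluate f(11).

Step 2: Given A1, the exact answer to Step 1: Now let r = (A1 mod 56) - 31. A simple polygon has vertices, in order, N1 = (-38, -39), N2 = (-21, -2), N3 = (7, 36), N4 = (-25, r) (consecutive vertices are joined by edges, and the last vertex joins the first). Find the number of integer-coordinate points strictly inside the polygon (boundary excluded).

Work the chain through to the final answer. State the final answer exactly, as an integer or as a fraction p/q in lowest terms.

81

Step 1: f(2) = 2*(-32) + 3*(15) = -19; iterating: f(2)=-19, f(3)=-134, f(4)=-325, f(5)=-1052, f(6)=-3079, f(7)=-9314, f(8)=-27865, f(9)=-83672, f(10)=-250939, f(11)=-752894; answer -752894
Step 2: A1 = -752894; r = -5; cross terms: (-38*-2 - -21*-39)=-743, (-21*36 - 7*-2)=-742, (7*-5 - -25*36)=865, (-25*-39 - -38*-5)=785; twice the area = |165| = 165; area = 165/2; boundary points = 1 + 2 + 1 + 1 = 5; strictly interior points = area - boundary/2 + 1 = 81; answer 81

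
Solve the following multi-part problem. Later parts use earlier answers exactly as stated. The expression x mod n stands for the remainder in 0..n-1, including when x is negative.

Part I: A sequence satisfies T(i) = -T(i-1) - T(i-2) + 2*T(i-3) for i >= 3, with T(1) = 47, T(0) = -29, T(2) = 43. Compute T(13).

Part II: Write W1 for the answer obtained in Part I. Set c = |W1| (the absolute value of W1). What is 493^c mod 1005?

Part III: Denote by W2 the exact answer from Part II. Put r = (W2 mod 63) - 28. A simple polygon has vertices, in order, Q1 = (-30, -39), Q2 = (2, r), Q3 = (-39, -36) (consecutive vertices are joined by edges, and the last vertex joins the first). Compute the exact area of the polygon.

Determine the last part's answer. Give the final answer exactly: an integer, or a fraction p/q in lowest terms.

237

Part I: T(3) = -1*(43) - 1*(47) + 2*(-29) = -148; iterating: T(3)=-148, T(4)=199, T(5)=35, T(6)=-530, T(7)=893, T(8)=-293, T(9)=-1660, T(10)=3739, T(11)=-2665, T(12)=-4394, T(13)=14537; answer 14537
Part II: W1 = 14537; c = 14537; squarings mod 1005: 493^1=493, 493^2=844, 493^4=796, 493^8=466, 493^16=76, 493^32=751, 493^64=196, 493^128=226, 493^256=826, 493^512=886, 493^1024=91, 493^2048=241, 493^4096=796, 493^8192=466; 493^14537 = 493^1 * 493^8 * 493^64 * 493^128 * 493^2048 * 493^4096 * 493^8192 = 283 (mod 1005); answer 283
Part III: W2 = 283; r = 3; cross terms: (-30*3 - 2*-39)=-12, (2*-36 - -39*3)=45, (-39*-39 - -30*-36)=441; twice the area = |474| = 474; area = 237; answer 237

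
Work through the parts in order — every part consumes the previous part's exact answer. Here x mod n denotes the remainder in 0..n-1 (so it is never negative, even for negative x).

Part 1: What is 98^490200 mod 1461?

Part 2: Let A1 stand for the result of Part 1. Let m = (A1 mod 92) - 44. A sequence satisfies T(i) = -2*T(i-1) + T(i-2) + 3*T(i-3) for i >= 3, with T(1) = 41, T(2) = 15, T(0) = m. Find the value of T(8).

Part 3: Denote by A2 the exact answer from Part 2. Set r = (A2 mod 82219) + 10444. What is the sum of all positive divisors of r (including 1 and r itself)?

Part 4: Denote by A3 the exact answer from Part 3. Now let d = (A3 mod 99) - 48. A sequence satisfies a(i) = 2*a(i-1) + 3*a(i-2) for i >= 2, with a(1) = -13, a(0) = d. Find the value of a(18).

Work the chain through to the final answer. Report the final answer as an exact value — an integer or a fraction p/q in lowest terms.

Part 1: squarings mod 1461: 98^1=98, 98^2=838, 98^4=964, 98^8=100, 98^16=1234, 98^32=394, 98^64=370, 98^128=1027, 98^256=1348, 98^512=1081, 98^1024=1222, 98^2048=142, 98^4096=1171, 98^8192=823, 98^16384=886, 98^32768=439, 98^65536=1330, 98^131072=1090, 98^262144=307; 98^490200 = 98^8 * 98^16 * 98^64 * 98^128 * 98^512 * 98^2048 * 98^4096 * 98^8192 * 98^16384 * 98^65536 * 98^131072 * 98^262144 = 1189 (mod 1461); answer 1189
Part 2: A1 = 1189; m = 41; T(3) = -2*(15) + 1*(41) + 3*(41) = 134; iterating: T(3)=134, T(4)=-130, T(5)=439, T(6)=-606, T(7)=1261, T(8)=-1811; answer -1811
Part 3: A2 = -1811; r = 90852; 90852 = 2^2 * 3 * 67 * 113; sigma = (1 + 2 + 4) * (1 + 3) * (1 + 67) * (1 + 113) = 7 * 4 * 68 * 114 = 217056; answer 217056
Part 4: A3 = 217056; d = 0; a(2) = 2*(-13) + 3*(0) = -26; iterating: a(2)=-26, a(3)=-91, a(4)=-260, a(5)=-793, a(6)=-2366, a(7)=-7111, a(8)=-21320, a(9)=-63973, a(10)=-191906, a(11)=-575731, a(12)=-1727180, a(13)=-5181553, a(14)=-15544646, a(15)=-46633951, a(16)=-139901840, a(17)=-419705533, a(18)=-1259116586; answer -1259116586

-1259116586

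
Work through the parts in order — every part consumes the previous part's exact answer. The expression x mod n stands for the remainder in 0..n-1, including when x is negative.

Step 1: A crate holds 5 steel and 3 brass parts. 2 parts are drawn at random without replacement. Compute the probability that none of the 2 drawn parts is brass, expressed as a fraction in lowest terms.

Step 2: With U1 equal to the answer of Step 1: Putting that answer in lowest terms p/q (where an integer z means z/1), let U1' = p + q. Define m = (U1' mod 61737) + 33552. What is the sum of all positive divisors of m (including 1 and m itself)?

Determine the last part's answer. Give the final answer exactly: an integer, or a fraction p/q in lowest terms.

Step 1: total draws C(8,2) = 28; favorable C(5,2) = 10; P = 5/14; answer 5/14
Step 2: U1 = 5/14; threaded value p + q = 19; m = 33571; 33571 = 59 * 569; sigma = (1 + 59) * (1 + 569) = 60 * 570 = 34200; answer 34200

34200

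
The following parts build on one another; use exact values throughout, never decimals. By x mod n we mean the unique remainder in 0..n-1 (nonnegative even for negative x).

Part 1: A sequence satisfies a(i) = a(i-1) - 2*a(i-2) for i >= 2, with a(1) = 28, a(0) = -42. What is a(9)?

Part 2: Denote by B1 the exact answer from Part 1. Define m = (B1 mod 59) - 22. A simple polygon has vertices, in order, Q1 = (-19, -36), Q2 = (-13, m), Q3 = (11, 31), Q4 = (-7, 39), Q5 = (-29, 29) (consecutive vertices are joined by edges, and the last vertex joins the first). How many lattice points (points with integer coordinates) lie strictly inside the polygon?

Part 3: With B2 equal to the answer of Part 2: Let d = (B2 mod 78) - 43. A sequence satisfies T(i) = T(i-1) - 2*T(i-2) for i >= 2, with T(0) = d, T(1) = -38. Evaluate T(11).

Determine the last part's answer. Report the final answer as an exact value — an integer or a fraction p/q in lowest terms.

-1138

Part 1: a(2) = 1*(28) - 2*(-42) = 112; iterating: a(2)=112, a(3)=56, a(4)=-168, a(5)=-280, a(6)=56, a(7)=616, a(8)=504, a(9)=-728; answer -728
Part 2: B1 = -728; m = 17; cross terms: (-19*17 - -13*-36)=-791, (-13*31 - 11*17)=-590, (11*39 - -7*31)=646, (-7*29 - -29*39)=928, (-29*-36 - -19*29)=1595; twice the area = |1788| = 1788; area = 894; boundary points = 1 + 2 + 2 + 2 + 5 = 12; strictly interior points = area - boundary/2 + 1 = 889; answer 889
Part 3: B2 = 889; d = -12; T(2) = 1*(-38) - 2*(-12) = -14; iterating: T(2)=-14, T(3)=62, T(4)=90, T(5)=-34, T(6)=-214, T(7)=-146, T(8)=282, T(9)=574, T(10)=10, T(11)=-1138; answer -1138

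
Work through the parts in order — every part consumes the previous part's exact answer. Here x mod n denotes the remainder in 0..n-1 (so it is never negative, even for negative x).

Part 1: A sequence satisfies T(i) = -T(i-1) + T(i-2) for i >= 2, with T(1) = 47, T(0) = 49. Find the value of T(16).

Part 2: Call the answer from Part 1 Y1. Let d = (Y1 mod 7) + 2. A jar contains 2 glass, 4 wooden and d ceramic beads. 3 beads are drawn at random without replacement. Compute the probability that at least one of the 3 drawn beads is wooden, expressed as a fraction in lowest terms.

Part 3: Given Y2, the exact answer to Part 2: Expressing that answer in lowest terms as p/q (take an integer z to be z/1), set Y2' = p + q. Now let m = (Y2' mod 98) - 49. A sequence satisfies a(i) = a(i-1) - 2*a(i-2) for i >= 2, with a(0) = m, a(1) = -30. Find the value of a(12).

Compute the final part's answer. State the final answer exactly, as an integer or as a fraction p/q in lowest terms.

Part 1: T(2) = -1*(47) + 1*(49) = 2; iterating: T(2)=2, T(3)=45, T(4)=-43, T(5)=88, T(6)=-131, T(7)=219, T(8)=-350, T(9)=569, T(10)=-919, T(11)=1488, T(12)=-2407, T(13)=3895, T(14)=-6302, T(15)=10197, T(16)=-16499; answer -16499
Part 2: Y1 = -16499; d = 2; total draws C(8,3) = 56; complement C(4,3) = 4; favorable 56 - 4 = 52; P = 13/14; answer 13/14
Part 3: Y2 = 13/14; threaded value p + q = 27; m = -22; a(2) = 1*(-30) - 2*(-22) = 14; iterating: a(2)=14, a(3)=74, a(4)=46, a(5)=-102, a(6)=-194, a(7)=10, a(8)=398, a(9)=378, a(10)=-418, a(11)=-1174, a(12)=-338; answer -338

-338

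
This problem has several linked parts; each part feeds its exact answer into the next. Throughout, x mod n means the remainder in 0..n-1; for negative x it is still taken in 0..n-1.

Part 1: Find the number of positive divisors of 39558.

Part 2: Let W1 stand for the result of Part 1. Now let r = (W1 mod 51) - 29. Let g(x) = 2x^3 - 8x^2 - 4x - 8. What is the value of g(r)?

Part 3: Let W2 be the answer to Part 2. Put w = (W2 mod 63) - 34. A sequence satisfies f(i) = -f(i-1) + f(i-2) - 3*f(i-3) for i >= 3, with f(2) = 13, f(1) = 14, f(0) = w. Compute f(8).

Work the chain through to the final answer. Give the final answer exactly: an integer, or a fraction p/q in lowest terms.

Part 1: 39558 = 2 * 3 * 19 * 347; number of divisors = (1+1) * (1+1) * (1+1) * (1+1) = 16; answer 16
Part 2: W1 = 16; r = -13; 2*(-13)^3 - 8*(-13)^2 - 4*(-13)^1 - 8 = (-4394) + (-1352) + (52) + (-8) = -5702; answer -5702
Part 3: W2 = -5702; w = -3; f(3) = -1*(13) + 1*(14) - 3*(-3) = 10; iterating: f(3)=10, f(4)=-39, f(5)=10, f(6)=-79, f(7)=206, f(8)=-315; answer -315

-315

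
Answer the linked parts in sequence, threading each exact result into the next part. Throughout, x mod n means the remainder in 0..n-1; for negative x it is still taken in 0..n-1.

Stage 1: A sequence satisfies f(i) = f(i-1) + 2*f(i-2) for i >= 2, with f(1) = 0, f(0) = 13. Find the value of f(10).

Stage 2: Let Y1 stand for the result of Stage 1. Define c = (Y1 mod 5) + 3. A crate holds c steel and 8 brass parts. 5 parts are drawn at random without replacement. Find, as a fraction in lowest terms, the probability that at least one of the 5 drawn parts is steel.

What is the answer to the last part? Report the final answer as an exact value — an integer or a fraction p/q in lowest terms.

Stage 1: f(2) = 1*(0) + 2*(13) = 26; iterating: f(2)=26, f(3)=26, f(4)=78, f(5)=130, f(6)=286, f(7)=546, f(8)=1118, f(9)=2210, f(10)=4446; answer 4446
Stage 2: Y1 = 4446; c = 4; total draws C(12,5) = 792; complement C(8,5) = 56; favorable 792 - 56 = 736; P = 92/99; answer 92/99

92/99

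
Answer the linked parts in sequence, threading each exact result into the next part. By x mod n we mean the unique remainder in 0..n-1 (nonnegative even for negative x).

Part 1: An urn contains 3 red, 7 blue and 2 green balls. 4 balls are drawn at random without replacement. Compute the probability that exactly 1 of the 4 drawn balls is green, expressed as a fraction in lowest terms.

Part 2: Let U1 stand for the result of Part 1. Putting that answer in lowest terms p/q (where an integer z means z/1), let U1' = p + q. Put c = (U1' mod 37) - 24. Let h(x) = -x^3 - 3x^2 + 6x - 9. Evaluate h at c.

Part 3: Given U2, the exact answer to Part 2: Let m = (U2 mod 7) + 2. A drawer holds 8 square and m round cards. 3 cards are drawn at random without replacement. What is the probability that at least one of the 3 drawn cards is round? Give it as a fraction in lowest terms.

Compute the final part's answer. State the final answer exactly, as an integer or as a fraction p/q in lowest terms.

11/13

Part 1: total draws C(12,4) = 495; favorable C(2,1)*C(10,3) = 240; P = 16/33; answer 16/33
Part 2: U1 = 16/33; threaded value p + q = 49; c = -12; -1*(-12)^3 - 3*(-12)^2 + 6*(-12)^1 - 9 = (1728) + (-432) + (-72) + (-9) = 1215; answer 1215
Part 3: U2 = 1215; m = 6; total draws C(14,3) = 364; complement C(8,3) = 56; favorable 364 - 56 = 308; P = 11/13; answer 11/13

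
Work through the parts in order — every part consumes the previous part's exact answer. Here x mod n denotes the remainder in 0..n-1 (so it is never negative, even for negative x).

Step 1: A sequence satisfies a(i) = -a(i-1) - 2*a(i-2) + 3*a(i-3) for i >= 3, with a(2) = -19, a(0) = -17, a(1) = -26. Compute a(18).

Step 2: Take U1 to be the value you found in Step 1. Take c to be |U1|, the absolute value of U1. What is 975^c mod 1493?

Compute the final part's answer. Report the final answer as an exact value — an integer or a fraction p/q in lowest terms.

1471

Step 1: a(3) = -1*(-19) - 2*(-26) + 3*(-17) = 20; iterating: a(3)=20, a(4)=-60, a(5)=-37, a(6)=217, a(7)=-323, a(8)=-222, a(9)=1519, a(10)=-2044, a(11)=-1660, a(12)=10305, a(13)=-13117, a(14)=-12473, a(15)=69622, a(16)=-84027, a(17)=-92636, a(18)=469556; answer 469556
Step 2: U1 = 469556; c = 469556; squarings mod 1493: 975^1=975, 975^2=1077, 975^4=1361, 975^8=1001, 975^16=198, 975^32=386, 975^64=1189, 975^128=1343, 975^256=105, 975^512=574, 975^1024=1016, 975^2048=593, 975^4096=794, 975^8192=390, 975^16384=1307, 975^32768=257, 975^65536=357, 975^131072=544, 975^262144=322; 975^469556 = 975^4 * 975^16 * 975^32 * 975^512 * 975^2048 * 975^8192 * 975^65536 * 975^131072 * 975^262144 = 1471 (mod 1493); answer 1471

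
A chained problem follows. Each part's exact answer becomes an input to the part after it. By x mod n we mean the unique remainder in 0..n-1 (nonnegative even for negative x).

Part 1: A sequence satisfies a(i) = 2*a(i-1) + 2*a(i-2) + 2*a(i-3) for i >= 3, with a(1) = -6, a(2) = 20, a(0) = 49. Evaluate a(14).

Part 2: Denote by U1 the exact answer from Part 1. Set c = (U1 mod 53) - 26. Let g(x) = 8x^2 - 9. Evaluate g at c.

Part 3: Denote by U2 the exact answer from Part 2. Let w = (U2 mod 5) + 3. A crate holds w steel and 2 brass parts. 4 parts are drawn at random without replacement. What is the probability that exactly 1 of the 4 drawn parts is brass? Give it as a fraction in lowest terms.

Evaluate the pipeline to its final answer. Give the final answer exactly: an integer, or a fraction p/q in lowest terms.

Part 1: a(3) = 2*(20) + 2*(-6) + 2*(49) = 126; iterating: a(3)=126, a(4)=280, a(5)=852, a(6)=2516, a(7)=7296, a(8)=21328, a(9)=62280, a(10)=181808, a(11)=530832, a(12)=1549840, a(13)=4524960, a(14)=13211264; answer 13211264
Part 2: U1 = 13211264; c = -19; 8*(-19)^2 - 9 = (2888) + (-9) = 2879; answer 2879
Part 3: U2 = 2879; w = 7; total draws C(9,4) = 126; favorable C(2,1)*C(7,3) = 70; P = 5/9; answer 5/9

5/9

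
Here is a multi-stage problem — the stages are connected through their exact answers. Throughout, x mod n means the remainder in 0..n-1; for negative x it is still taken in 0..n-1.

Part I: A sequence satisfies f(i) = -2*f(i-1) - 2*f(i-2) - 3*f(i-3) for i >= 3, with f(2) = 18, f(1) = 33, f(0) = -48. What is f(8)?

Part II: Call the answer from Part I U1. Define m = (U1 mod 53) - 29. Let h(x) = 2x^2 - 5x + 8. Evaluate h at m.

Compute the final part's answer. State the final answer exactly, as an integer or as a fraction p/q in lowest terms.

1835

Part I: f(3) = -2*(18) - 2*(33) - 3*(-48) = 42; iterating: f(3)=42, f(4)=-219, f(5)=300, f(6)=-288, f(7)=633, f(8)=-1590; answer -1590
Part II: U1 = -1590; m = -29; 2*(-29)^2 - 5*(-29)^1 + 8 = (1682) + (145) + (8) = 1835; answer 1835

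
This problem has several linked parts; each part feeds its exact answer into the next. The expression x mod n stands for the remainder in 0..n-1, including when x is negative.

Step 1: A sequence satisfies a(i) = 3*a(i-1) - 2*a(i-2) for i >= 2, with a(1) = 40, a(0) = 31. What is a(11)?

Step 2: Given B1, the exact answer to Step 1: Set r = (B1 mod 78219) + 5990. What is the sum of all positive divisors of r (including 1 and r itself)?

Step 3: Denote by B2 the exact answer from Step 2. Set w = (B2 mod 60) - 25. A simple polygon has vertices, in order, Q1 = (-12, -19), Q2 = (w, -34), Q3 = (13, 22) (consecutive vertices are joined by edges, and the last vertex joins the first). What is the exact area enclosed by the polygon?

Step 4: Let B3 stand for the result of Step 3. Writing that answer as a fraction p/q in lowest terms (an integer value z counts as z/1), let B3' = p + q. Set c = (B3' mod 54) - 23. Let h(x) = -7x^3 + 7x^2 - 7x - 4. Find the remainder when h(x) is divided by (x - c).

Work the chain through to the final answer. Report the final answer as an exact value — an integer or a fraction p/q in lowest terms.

50669

Step 1: a(2) = 3*(40) - 2*(31) = 58; iterating: a(2)=58, a(3)=94, a(4)=166, a(5)=310, a(6)=598, a(7)=1174, a(8)=2326, a(9)=4630, a(10)=9238, a(11)=18454; answer 18454
Step 2: B1 = 18454; r = 24444; 24444 = 2^2 * 3^2 * 7 * 97; sigma = (1 + 2 + 4) * (1 + 3 + 9) * (1 + 7) * (1 + 97) = 7 * 13 * 8 * 98 = 71344; answer 71344
Step 3: B2 = 71344; w = -21; cross terms: (-12*-34 - -21*-19)=9, (-21*22 - 13*-34)=-20, (13*-19 - -12*22)=17; twice the area = |6| = 6; area = 3; answer 3
Step 4: B3 = 3; threaded value p + q = 4; c = -19; remainder = value at the root: -7*(-19)^3 + 7*(-19)^2 - 7*(-19)^1 - 4 = (48013) + (2527) + (133) + (-4) = 50669; answer 50669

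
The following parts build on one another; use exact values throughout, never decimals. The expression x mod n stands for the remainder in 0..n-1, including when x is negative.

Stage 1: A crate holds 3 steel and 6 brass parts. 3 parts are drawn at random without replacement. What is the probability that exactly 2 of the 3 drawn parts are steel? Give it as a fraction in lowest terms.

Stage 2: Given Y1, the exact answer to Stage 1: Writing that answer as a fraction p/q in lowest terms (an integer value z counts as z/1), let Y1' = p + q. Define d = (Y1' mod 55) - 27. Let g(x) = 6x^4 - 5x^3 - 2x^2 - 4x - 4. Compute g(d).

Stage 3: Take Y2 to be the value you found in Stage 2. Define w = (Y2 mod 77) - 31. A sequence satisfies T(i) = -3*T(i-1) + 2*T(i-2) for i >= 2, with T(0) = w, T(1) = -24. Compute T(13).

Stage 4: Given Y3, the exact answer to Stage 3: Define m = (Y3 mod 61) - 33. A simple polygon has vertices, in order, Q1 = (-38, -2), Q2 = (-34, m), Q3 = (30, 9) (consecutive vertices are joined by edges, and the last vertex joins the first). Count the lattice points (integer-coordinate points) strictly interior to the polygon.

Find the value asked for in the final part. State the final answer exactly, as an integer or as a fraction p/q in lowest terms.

248

Stage 1: total draws C(9,3) = 84; favorable C(3,2)*C(6,1) = 18; P = 3/14; answer 3/14
Stage 2: Y1 = 3/14; threaded value p + q = 17; d = -10; 6*(-10)^4 - 5*(-10)^3 - 2*(-10)^2 - 4*(-10)^1 - 4 = (60000) + (5000) + (-200) + (40) + (-4) = 64836; answer 64836
Stage 3: Y2 = 64836; w = -29; T(2) = -3*(-24) + 2*(-29) = 14; iterating: T(2)=14, T(3)=-90, T(4)=298, T(5)=-1074, T(6)=3818, T(7)=-13602, T(8)=48442, T(9)=-172530, T(10)=614474, T(11)=-2188482, T(12)=7794394, T(13)=-27760146; answer -27760146
Stage 4: Y3 = -27760146; m = 6; cross terms: (-38*6 - -34*-2)=-296, (-34*9 - 30*6)=-486, (30*-2 - -38*9)=282; twice the area = |-500| = 500; area = 250; boundary points = 4 + 1 + 1 = 6; strictly interior points = area - boundary/2 + 1 = 248; answer 248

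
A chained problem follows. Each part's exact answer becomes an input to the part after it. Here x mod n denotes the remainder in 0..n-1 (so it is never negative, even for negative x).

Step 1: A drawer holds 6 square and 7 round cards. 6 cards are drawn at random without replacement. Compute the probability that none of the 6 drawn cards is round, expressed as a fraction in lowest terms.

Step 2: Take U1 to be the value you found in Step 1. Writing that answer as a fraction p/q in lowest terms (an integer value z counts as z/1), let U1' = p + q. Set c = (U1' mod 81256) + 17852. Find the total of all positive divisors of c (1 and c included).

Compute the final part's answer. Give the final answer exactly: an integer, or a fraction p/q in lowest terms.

Step 1: total draws C(13,6) = 1716; favorable C(6,6) = 1; P = 1/1716; answer 1/1716
Step 2: U1 = 1/1716; threaded value p + q = 1717; c = 19569; 19569 = 3 * 11 * 593; sigma = (1 + 3) * (1 + 11) * (1 + 593) = 4 * 12 * 594 = 28512; answer 28512

28512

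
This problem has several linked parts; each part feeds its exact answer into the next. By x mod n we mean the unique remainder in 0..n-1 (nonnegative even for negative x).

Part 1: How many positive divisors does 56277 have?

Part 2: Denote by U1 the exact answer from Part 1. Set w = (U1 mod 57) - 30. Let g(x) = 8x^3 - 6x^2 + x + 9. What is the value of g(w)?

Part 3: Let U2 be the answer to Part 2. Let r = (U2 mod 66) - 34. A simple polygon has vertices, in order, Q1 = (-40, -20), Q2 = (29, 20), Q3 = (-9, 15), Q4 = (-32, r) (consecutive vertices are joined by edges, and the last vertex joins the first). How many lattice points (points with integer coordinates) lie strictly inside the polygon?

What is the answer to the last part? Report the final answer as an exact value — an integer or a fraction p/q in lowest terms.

648

Part 1: 56277 = 3^2 * 13^2 * 37; number of divisors = (2+1) * (2+1) * (1+1) = 18; answer 18
Part 2: U1 = 18; w = -12; 8*(-12)^3 - 6*(-12)^2 + 1*(-12)^1 + 9 = (-13824) + (-864) + (-12) + (9) = -14691; answer -14691
Part 3: U2 = -14691; r = -7; cross terms: (-40*20 - 29*-20)=-220, (29*15 - -9*20)=615, (-9*-7 - -32*15)=543, (-32*-20 - -40*-7)=360; twice the area = |1298| = 1298; area = 649; boundary points = 1 + 1 + 1 + 1 = 4; strictly interior points = area - boundary/2 + 1 = 648; answer 648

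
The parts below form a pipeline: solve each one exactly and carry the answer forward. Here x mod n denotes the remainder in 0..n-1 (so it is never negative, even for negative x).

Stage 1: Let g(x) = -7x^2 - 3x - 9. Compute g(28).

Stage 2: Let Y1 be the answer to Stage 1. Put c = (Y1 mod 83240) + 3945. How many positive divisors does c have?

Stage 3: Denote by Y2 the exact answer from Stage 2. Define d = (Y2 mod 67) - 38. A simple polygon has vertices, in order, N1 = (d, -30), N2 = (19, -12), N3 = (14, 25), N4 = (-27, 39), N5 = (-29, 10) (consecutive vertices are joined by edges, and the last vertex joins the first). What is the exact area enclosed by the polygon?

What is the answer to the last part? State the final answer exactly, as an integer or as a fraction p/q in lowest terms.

Stage 1: -7*(28)^2 - 3*(28)^1 - 9 = (-5488) + (-84) + (-9) = -5581; answer -5581
Stage 2: Y1 = -5581; c = 81604; 81604 = 2^2 * 23 * 887; number of divisors = (2+1) * (1+1) * (1+1) = 12; answer 12
Stage 3: Y2 = 12; d = -26; cross terms: (-26*-12 - 19*-30)=882, (19*25 - 14*-12)=643, (14*39 - -27*25)=1221, (-27*10 - -29*39)=861, (-29*-30 - -26*10)=1130; twice the area = |4737| = 4737; area = 4737/2; answer 4737/2

4737/2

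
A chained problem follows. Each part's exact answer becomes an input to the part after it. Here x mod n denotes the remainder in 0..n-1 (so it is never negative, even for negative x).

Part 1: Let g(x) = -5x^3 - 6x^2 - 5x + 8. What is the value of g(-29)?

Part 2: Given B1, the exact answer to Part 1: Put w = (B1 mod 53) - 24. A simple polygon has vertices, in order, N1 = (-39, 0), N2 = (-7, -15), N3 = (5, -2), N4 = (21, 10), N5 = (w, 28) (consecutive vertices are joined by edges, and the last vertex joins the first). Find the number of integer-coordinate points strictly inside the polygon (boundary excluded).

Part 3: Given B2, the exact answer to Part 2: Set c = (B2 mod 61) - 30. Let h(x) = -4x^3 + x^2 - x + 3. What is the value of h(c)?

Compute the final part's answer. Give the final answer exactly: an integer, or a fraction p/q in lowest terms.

Part 1: -5*(-29)^3 - 6*(-29)^2 - 5*(-29)^1 + 8 = (121945) + (-5046) + (145) + (8) = 117052; answer 117052
Part 2: B1 = 117052; w = 4; cross terms: (-39*-15 - -7*0)=585, (-7*-2 - 5*-15)=89, (5*10 - 21*-2)=92, (21*28 - 4*10)=548, (4*0 - -39*28)=1092; twice the area = |2406| = 2406; area = 1203; boundary points = 1 + 1 + 4 + 1 + 1 = 8; strictly interior points = area - boundary/2 + 1 = 1200; answer 1200
Part 3: B2 = 1200; c = 11; -4*(11)^3 + 1*(11)^2 - 1*(11)^1 + 3 = (-5324) + (121) + (-11) + (3) = -5211; answer -5211

-5211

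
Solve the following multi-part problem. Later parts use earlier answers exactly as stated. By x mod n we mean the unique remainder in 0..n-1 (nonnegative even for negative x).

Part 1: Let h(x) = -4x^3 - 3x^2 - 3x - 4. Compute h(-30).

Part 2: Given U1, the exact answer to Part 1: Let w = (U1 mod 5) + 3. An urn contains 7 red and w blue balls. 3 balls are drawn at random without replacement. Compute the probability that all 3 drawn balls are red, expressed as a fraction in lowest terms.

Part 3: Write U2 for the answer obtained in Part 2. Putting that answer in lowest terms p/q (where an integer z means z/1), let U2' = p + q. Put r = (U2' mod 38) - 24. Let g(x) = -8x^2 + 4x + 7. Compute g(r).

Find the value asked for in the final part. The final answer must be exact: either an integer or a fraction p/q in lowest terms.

Part 1: -4*(-30)^3 - 3*(-30)^2 - 3*(-30)^1 - 4 = (108000) + (-2700) + (90) + (-4) = 105386; answer 105386
Part 2: U1 = 105386; w = 4; total draws C(11,3) = 165; favorable C(7,3) = 35; P = 7/33; answer 7/33
Part 3: U2 = 7/33; threaded value p + q = 40; r = -22; -8*(-22)^2 + 4*(-22)^1 + 7 = (-3872) + (-88) + (7) = -3953; answer -3953

-3953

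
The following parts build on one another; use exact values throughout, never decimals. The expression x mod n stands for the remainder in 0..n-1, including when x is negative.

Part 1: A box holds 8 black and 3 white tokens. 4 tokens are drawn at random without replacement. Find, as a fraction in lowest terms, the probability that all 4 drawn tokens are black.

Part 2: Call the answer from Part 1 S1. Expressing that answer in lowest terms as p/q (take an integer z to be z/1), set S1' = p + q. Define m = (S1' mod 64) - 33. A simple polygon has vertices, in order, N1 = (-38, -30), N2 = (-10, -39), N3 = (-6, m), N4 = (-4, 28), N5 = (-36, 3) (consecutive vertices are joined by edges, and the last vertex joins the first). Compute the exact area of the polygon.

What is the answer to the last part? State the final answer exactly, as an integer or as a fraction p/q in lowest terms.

Part 1: total draws C(11,4) = 330; favorable C(8,4) = 70; P = 7/33; answer 7/33
Part 2: S1 = 7/33; threaded value p + q = 40; m = 7; cross terms: (-38*-39 - -10*-30)=1182, (-10*7 - -6*-39)=-304, (-6*28 - -4*7)=-140, (-4*3 - -36*28)=996, (-36*-30 - -38*3)=1194; twice the area = |2928| = 2928; area = 1464; answer 1464

1464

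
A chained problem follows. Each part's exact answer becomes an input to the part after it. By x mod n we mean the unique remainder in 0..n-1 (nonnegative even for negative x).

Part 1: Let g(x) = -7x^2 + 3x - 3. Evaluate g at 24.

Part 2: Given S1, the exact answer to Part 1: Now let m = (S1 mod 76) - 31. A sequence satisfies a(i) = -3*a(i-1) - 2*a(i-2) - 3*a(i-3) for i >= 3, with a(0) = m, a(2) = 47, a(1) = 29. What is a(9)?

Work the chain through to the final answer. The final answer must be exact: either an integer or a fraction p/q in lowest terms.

-88969

Part 1: -7*(24)^2 + 3*(24)^1 - 3 = (-4032) + (72) + (-3) = -3963; answer -3963
Part 2: S1 = -3963; m = 34; a(3) = -3*(47) - 2*(29) - 3*(34) = -301; iterating: a(3)=-301, a(4)=722, a(5)=-1705, a(6)=4574, a(7)=-12478, a(8)=33401, a(9)=-88969; answer -88969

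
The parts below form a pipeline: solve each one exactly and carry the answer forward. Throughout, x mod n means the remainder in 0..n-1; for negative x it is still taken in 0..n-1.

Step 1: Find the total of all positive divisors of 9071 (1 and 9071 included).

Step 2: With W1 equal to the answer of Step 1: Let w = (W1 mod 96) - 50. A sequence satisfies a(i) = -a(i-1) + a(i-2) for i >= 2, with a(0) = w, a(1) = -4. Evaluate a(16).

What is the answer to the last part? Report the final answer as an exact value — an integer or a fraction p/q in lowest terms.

-26552

Step 1: 9071 = 47 * 193; sigma = (1 + 47) * (1 + 193) = 48 * 194 = 9312; answer 9312
Step 2: W1 = 9312; w = -50; a(2) = -1*(-4) + 1*(-50) = -46; iterating: a(2)=-46, a(3)=42, a(4)=-88, a(5)=130, a(6)=-218, a(7)=348, a(8)=-566, a(9)=914, a(10)=-1480, a(11)=2394, a(12)=-3874, a(13)=6268, a(14)=-10142, a(15)=16410, a(16)=-26552; answer -26552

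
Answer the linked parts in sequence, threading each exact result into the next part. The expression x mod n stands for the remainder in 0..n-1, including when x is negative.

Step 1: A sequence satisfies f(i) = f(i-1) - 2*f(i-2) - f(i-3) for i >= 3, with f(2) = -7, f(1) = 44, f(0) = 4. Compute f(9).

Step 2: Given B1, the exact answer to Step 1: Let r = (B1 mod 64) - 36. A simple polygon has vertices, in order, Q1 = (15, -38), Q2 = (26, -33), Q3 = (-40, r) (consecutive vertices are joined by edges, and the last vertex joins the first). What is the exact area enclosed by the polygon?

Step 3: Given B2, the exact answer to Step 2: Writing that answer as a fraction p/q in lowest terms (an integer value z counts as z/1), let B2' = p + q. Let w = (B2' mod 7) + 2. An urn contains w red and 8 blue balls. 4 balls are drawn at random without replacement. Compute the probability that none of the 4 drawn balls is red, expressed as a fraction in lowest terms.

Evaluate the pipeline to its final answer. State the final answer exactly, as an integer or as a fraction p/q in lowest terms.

1/26

Step 1: f(3) = 1*(-7) - 2*(44) - 1*(4) = -99; iterating: f(3)=-99, f(4)=-129, f(5)=76, f(6)=433, f(7)=410, f(8)=-532, f(9)=-1785; answer -1785
Step 2: B1 = -1785; r = -29; cross terms: (15*-33 - 26*-38)=493, (26*-29 - -40*-33)=-2074, (-40*-38 - 15*-29)=1955; twice the area = |374| = 374; area = 187; answer 187
Step 3: B2 = 187; threaded value p + q = 188; w = 8; total draws C(16,4) = 1820; favorable C(8,4) = 70; P = 1/26; answer 1/26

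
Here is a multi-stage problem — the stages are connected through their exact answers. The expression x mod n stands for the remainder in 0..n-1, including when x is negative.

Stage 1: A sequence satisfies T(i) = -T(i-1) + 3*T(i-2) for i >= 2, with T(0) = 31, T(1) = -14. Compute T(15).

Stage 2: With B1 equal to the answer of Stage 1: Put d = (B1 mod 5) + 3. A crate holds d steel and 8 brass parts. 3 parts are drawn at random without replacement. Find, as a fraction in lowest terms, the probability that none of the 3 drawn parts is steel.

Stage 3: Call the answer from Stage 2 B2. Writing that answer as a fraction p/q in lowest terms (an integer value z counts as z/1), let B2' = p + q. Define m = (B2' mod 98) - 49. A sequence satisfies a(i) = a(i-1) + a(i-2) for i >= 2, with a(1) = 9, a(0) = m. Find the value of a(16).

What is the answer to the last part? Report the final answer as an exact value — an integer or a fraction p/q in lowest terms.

Stage 1: T(2) = -1*(-14) + 3*(31) = 107; iterating: T(2)=107, T(3)=-149, T(4)=470, T(5)=-917, T(6)=2327, T(7)=-5078, T(8)=12059, T(9)=-27293, T(10)=63470, T(11)=-145349, T(12)=335759, T(13)=-771806, T(14)=1779083, T(15)=-4094501; answer -4094501
Stage 2: B1 = -4094501; d = 7; total draws C(15,3) = 455; favorable C(8,3) = 56; P = 8/65; answer 8/65
Stage 3: B2 = 8/65; threaded value p + q = 73; m = 24; a(2) = 1*(9) + 1*(24) = 33; iterating: a(2)=33, a(3)=42, a(4)=75, a(5)=117, a(6)=192, a(7)=309, a(8)=501, a(9)=810, a(10)=1311, a(11)=2121, a(12)=3432, a(13)=5553, a(14)=8985, a(15)=14538, a(16)=23523; answer 23523

23523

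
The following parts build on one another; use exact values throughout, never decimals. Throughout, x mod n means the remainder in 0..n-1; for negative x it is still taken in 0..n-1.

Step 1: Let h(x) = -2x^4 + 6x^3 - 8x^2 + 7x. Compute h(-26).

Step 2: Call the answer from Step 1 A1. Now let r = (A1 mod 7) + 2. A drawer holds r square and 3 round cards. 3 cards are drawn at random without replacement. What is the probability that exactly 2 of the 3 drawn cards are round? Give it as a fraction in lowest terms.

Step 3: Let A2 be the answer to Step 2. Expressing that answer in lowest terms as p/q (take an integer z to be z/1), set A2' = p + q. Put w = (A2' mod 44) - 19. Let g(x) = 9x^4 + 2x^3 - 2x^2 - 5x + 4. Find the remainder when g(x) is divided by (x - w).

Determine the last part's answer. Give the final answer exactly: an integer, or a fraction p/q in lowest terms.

581204

Step 1: -2*(-26)^4 + 6*(-26)^3 - 8*(-26)^2 + 7*(-26)^1 = (-913952) + (-105456) + (-5408) + (-182) = -1024998; answer -1024998
Step 2: A1 = -1024998; r = 7; total draws C(10,3) = 120; favorable C(3,2)*C(7,1) = 21; P = 7/40; answer 7/40
Step 3: A2 = 7/40; threaded value p + q = 47; w = -16; remainder = value at the root: 9*(-16)^4 + 2*(-16)^3 - 2*(-16)^2 - 5*(-16)^1 + 4 = (589824) + (-8192) + (-512) + (80) + (4) = 581204; answer 581204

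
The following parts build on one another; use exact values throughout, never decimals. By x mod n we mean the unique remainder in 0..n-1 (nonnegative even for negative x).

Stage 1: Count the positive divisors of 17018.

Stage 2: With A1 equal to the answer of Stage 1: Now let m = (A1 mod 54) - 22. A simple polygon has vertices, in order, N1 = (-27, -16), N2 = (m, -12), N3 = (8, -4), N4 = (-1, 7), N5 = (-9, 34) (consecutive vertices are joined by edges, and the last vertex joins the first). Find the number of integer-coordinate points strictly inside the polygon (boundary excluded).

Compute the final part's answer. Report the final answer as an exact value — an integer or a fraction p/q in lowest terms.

Stage 1: 17018 = 2 * 67 * 127; number of divisors = (1+1) * (1+1) * (1+1) = 8; answer 8
Stage 2: A1 = 8; m = -14; cross terms: (-27*-12 - -14*-16)=100, (-14*-4 - 8*-12)=152, (8*7 - -1*-4)=52, (-1*34 - -9*7)=29, (-9*-16 - -27*34)=1062; twice the area = |1395| = 1395; area = 1395/2; boundary points = 1 + 2 + 1 + 1 + 2 = 7; strictly interior points = area - boundary/2 + 1 = 695; answer 695

695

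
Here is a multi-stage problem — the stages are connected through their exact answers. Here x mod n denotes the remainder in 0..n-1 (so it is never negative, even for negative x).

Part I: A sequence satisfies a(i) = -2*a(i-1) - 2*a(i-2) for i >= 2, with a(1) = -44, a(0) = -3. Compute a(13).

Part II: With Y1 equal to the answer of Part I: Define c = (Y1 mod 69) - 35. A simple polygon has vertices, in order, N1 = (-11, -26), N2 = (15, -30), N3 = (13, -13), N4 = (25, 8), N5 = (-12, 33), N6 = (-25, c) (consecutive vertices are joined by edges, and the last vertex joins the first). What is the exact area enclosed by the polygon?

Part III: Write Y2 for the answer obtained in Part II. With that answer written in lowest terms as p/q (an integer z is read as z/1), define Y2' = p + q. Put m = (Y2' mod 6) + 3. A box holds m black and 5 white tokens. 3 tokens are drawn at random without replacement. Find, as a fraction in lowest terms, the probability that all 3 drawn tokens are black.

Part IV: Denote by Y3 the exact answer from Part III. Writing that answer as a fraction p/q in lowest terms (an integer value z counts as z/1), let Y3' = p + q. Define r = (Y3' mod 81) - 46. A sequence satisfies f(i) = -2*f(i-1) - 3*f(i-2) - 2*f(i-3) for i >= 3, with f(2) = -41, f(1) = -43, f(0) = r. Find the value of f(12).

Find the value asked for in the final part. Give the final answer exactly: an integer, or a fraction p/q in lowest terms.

2907

Part I: a(2) = -2*(-44) - 2*(-3) = 94; iterating: a(2)=94, a(3)=-100, a(4)=12, a(5)=176, a(6)=-376, a(7)=400, a(8)=-48, a(9)=-704, a(10)=1504, a(11)=-1600, a(12)=192, a(13)=2816; answer 2816
Part II: Y1 = 2816; c = 21; cross terms: (-11*-30 - 15*-26)=720, (15*-13 - 13*-30)=195, (13*8 - 25*-13)=429, (25*33 - -12*8)=921, (-12*21 - -25*33)=573, (-25*-26 - -11*21)=881; twice the area = |3719| = 3719; area = 3719/2; answer 3719/2
Part III: Y2 = 3719/2; threaded value p + q = 3721; m = 4; total draws C(9,3) = 84; favorable C(4,3) = 4; P = 1/21; answer 1/21
Part IV: Y3 = 1/21; threaded value p + q = 22; r = -24; f(3) = -2*(-41) - 3*(-43) - 2*(-24) = 259; iterating: f(3)=259, f(4)=-309, f(5)=-77, f(6)=563, f(7)=-277, f(8)=-981, f(9)=1667, f(10)=163, f(11)=-3365, f(12)=2907; answer 2907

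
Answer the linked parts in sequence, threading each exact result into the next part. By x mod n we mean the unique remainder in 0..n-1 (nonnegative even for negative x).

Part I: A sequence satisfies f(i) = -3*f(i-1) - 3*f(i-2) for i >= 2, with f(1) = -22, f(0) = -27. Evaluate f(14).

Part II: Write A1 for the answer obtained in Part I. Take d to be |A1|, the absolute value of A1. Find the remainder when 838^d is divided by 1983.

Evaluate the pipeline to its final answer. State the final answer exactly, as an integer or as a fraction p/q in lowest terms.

1819

Part I: f(2) = -3*(-22) - 3*(-27) = 147; iterating: f(2)=147, f(3)=-375, f(4)=684, f(5)=-927, f(6)=729, f(7)=594, f(8)=-3969, f(9)=10125, f(10)=-18468, f(11)=25029, f(12)=-19683, f(13)=-16038, f(14)=107163; answer 107163
Part II: A1 = 107163; d = 107163; squarings mod 1983: 838^1=838, 838^2=262, 838^4=1222, 838^8=85, 838^16=1276, 838^32=133, 838^64=1825, 838^128=1168, 838^256=1903, 838^512=451, 838^1024=1135, 838^2048=1258, 838^4096=130, 838^8192=1036, 838^16384=493, 838^32768=1123, 838^65536=1924; 838^107163 = 838^1 * 838^2 * 838^8 * 838^16 * 838^128 * 838^512 * 838^8192 * 838^32768 * 838^65536 = 1819 (mod 1983); answer 1819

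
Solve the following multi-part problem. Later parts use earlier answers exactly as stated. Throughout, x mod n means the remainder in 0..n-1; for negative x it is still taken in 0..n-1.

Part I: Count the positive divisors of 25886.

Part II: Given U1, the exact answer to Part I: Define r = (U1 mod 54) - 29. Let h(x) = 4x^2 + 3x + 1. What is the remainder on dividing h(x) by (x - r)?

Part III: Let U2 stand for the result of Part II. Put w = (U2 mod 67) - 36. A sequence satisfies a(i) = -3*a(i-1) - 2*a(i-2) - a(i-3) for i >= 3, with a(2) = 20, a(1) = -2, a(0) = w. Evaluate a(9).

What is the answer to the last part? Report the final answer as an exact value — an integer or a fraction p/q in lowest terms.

-8272

Part I: 25886 = 2 * 7 * 43^2; number of divisors = (1+1) * (1+1) * (2+1) = 12; answer 12
Part II: U1 = 12; r = -17; remainder = value at the root: 4*(-17)^2 + 3*(-17)^1 + 1 = (1156) + (-51) + (1) = 1106; answer 1106
Part III: U2 = 1106; w = -2; a(3) = -3*(20) - 2*(-2) - 1*(-2) = -54; iterating: a(3)=-54, a(4)=124, a(5)=-284, a(6)=658, a(7)=-1530, a(8)=3558, a(9)=-8272; answer -8272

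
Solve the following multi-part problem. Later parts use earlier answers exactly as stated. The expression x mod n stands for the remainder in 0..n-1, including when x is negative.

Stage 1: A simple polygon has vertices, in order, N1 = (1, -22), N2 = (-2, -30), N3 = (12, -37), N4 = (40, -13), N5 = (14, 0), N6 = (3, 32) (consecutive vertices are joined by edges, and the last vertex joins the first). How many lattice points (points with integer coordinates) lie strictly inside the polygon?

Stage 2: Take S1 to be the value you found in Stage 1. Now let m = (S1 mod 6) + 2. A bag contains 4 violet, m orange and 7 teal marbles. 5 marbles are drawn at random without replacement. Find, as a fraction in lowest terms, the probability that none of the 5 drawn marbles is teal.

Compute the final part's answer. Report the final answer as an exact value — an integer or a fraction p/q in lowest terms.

3/104

Stage 1: cross terms: (1*-30 - -2*-22)=-74, (-2*-37 - 12*-30)=434, (12*-13 - 40*-37)=1324, (40*0 - 14*-13)=182, (14*32 - 3*0)=448, (3*-22 - 1*32)=-98; twice the area = |2216| = 2216; area = 1108; boundary points = 1 + 7 + 4 + 13 + 1 + 2 = 28; strictly interior points = area - boundary/2 + 1 = 1095; answer 1095
Stage 2: S1 = 1095; m = 5; total draws C(16,5) = 4368; favorable C(9,5) = 126; P = 3/104; answer 3/104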